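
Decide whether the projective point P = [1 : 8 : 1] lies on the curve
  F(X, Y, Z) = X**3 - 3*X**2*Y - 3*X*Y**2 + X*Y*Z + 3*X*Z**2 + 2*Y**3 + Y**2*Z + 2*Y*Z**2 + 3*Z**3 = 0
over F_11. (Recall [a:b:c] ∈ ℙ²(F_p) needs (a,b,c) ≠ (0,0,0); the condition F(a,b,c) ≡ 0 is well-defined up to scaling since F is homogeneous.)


F(1,8,1) ≡ 1 (mod 11); P is NOT on the curve.

Evaluate F(1, 8, 1) term-by-term (mod 11).
  X**3 ↦ 1·1·1·1 = 1
  -3*X**2*Y ↦ -3·1·8·1 = -24
  -3*X*Y**2 ↦ -3·1·64·1 = -192
  X*Y*Z ↦ 1·1·8·1 = 8
  3*X*Z**2 ↦ 3·1·1·1 = 3
  2*Y**3 ↦ 2·1·512·1 = 1024
  Y**2*Z ↦ 1·1·64·1 = 64
  2*Y*Z**2 ↦ 2·1·8·1 = 16
  3*Z**3 ↦ 3·1·1·1 = 3
Sum: F(1, 8, 1) = (1) + (-24) + (-192) + (8) + (3) + (1024) + (64) + (16) + (3) = 903.
Reducing mod 11: 903 ≡ 1 (mod 11).
Since F(a, b, c) ≡ 1 ≠ 0 (mod 11), P does NOT lie on the curve.


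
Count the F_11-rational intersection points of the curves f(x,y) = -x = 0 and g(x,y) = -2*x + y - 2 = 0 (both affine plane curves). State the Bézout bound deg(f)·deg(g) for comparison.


Common zeros: {(0, 2)}; count = 1; Bézout bound = 1.

deg(f) = 1, deg(g) = 1, so Bézout bound = 1.
Scan x ∈ F_11. For each x, list the y ∈ F_11 with f(x, y) ≡ 0 and those with g(x, y) ≡ 0 (mod 11); the common zeros in that column are the intersection.
  x = 0: f ≡ 0 at y ∈ {0, 1, 2, 3, 4, 5, 6, 7, 8, 9, 10}; g ≡ 0 at y ∈ {2}; common: {2}.
  x = 1: f ≡ 0 at y ∈ ∅; g ≡ 0 at y ∈ {4}; common: ∅.
  x = 2: f ≡ 0 at y ∈ ∅; g ≡ 0 at y ∈ {6}; common: ∅.
  x = 3: f ≡ 0 at y ∈ ∅; g ≡ 0 at y ∈ {8}; common: ∅.
  x = 4: f ≡ 0 at y ∈ ∅; g ≡ 0 at y ∈ {10}; common: ∅.
  x = 5: f ≡ 0 at y ∈ ∅; g ≡ 0 at y ∈ {1}; common: ∅.
  x = 6: f ≡ 0 at y ∈ ∅; g ≡ 0 at y ∈ {3}; common: ∅.
  x = 7: f ≡ 0 at y ∈ ∅; g ≡ 0 at y ∈ {5}; common: ∅.
  x = 8: f ≡ 0 at y ∈ ∅; g ≡ 0 at y ∈ {7}; common: ∅.
  x = 9: f ≡ 0 at y ∈ ∅; g ≡ 0 at y ∈ {9}; common: ∅.
  x = 10: f ≡ 0 at y ∈ ∅; g ≡ 0 at y ∈ {0}; common: ∅.
Collecting: common zeros = {(0, 2)}, so the count is 1.
Comparison with the Bézout bound: 1 ≤ 1 = deg(f)·deg(g), as expected for curves with no common component (the bound is attained).


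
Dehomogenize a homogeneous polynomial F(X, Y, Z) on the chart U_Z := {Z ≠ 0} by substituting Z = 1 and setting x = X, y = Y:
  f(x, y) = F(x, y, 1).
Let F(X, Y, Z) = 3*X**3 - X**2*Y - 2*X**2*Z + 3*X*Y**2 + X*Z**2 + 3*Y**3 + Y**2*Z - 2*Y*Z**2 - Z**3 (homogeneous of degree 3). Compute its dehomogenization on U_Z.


f(x, y) = 3*x**3 - x**2*y - 2*x**2 + 3*x*y**2 + x + 3*y**3 + y**2 - 2*y - 1

On U_Z we set Z = 1. Each monomial c·X^i·Y^j·Z^k in F becomes c·x^i·y^j·1^k = c·x^i·y^j.
Substituting Z = 1: F(X, Y, 1) = 3*x**3 - x**2*y - 2*x**2 + 3*x*y**2 + x + 3*y**3 + y**2 - 2*y - 1.
Note: deg(f) ≤ deg(F) = 3; strict inequality happens when F is divisible by Z (lost terms).


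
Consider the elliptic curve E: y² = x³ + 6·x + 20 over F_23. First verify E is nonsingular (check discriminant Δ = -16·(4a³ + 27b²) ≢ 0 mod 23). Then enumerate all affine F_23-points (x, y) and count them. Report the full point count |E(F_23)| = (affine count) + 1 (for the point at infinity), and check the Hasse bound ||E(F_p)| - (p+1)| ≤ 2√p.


Affine points = {(1, 2), (1, 21), (4, 4), (4, 19), (12, 7), (12, 16), (13, 8), (13, 15), (15, 9), (15, 14), (16, 7), (16, 16), (18, 7), (18, 16), (19, 1), (19, 22), (21, 0), (22, 6), (22, 17)}; affine count = 19; |E(F_23)| = 20.

Discriminant check: Δ ∝ 4a³ + 27b² = 4·6³ + 27·20² = 4·216 + 27·400 ≡ 3 (mod 23). Nonzero ⇒ E is nonsingular.
For each x ∈ F_23, compute rhs = x³ + 6·x + 20 mod 23, then count y ∈ F_23 with y² ≡ rhs.
  x = 0: rhs = 20, matching y values: none (0 points).
  x = 1: rhs = 4, matching y values: 2, 21 (2 points).
  x = 2: rhs = 17, matching y values: none (0 points).
  x = 3: rhs = 19, matching y values: none (0 points).
  x = 4: rhs = 16, matching y values: 4, 19 (2 points).
  x = 5: rhs = 14, matching y values: none (0 points).
  x = 6: rhs = 19, matching y values: none (0 points).
  x = 7: rhs = 14, matching y values: none (0 points).
  x = 8: rhs = 5, matching y values: none (0 points).
  x = 9: rhs = 21, matching y values: none (0 points).
  x = 10: rhs = 22, matching y values: none (0 points).
  x = 11: rhs = 14, matching y values: none (0 points).
  x = 12: rhs = 3, matching y values: 7, 16 (2 points).
  x = 13: rhs = 18, matching y values: 8, 15 (2 points).
  x = 14: rhs = 19, matching y values: none (0 points).
  x = 15: rhs = 12, matching y values: 9, 14 (2 points).
  x = 16: rhs = 3, matching y values: 7, 16 (2 points).
  x = 17: rhs = 21, matching y values: none (0 points).
  x = 18: rhs = 3, matching y values: 7, 16 (2 points).
  x = 19: rhs = 1, matching y values: 1, 22 (2 points).
  x = 20: rhs = 21, matching y values: none (0 points).
  x = 21: rhs = 0, matching y values: 0 (1 points).
  x = 22: rhs = 13, matching y values: 6, 17 (2 points).
Total affine count: 19.
Full point count |E(F_23)| = 19 + 1 = 20.
Hasse bound: |20 − (23+1)| = |-4| = 4 ≤ 2√23 ≈ 9.5917 ✓.


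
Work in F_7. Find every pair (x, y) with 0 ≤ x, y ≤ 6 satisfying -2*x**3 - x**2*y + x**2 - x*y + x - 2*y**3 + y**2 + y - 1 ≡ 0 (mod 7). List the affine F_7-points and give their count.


Affine F_7-points: {(1, 3), (1, 5), (3, 2), (5, 6)}; count = 4.

For each of the 49 pairs (x, y) ∈ F_7², evaluate f(x, y) mod 7. Record the zeros.
  x = 0: [0↦6, 1↦6, 2↦3, 3↦6, 4↦3, 5↦3, 6↦1]  zeros at y ∈ ∅
  x = 1: [0↦6, 1↦4, 2↦6, 3↦0, 4↦2, 5↦0, 6↦3]  zeros at y ∈ {3, 5}
  x = 2: [0↦3, 1↦4, 2↦2, 3↦6, 4↦4, 5↦5, 6↦4]  zeros at y ∈ ∅
  x = 3: [0↦6, 1↦1, 2↦0, 3↦5, 4↦4, 5↦6, 6↦6]  zeros at y ∈ {2}
  x = 4: [0↦3, 1↦4, 2↦2, 3↦6, 4↦4, 5↦5, 6↦4]  zeros at y ∈ ∅
  x = 5: [0↦3, 1↦1, 2↦3, 3↦4, 4↦6, 5↦4, 6↦0]  zeros at y ∈ {6}
  x = 6: [0↦1, 1↦1, 2↦5, 3↦1, 4↦5, 5↦5, 6↦3]  zeros at y ∈ ∅
Collecting zeros: affine points = {(1, 3), (1, 5), (3, 2), (5, 6)}.
Total count |C(F_7)_aff| = 4.


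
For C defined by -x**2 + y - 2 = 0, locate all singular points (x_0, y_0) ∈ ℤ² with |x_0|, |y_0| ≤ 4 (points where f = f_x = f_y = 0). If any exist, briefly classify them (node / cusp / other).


No singular points in the scanned grid; C is smooth there.

Compute partial derivatives:
  f_x = -2*x.
  f_y = 1.
f_y = 1 is a nonzero constant, so f_y never vanishes: no point (x, y) can satisfy f = f_x = f_y = 0. In particular no (x, y) ∈ {−4, ..., 4}² is singular; the curve is smooth.


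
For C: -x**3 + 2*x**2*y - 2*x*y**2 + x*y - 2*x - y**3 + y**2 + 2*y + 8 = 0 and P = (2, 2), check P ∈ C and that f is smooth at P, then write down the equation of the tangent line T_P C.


Tangent line at P: -4*x - 12*y + 32 = 0.

Step 1: f(2, 2) = 0, so P lies on C.
Step 2: partial derivatives
  f_x(x, y) = -3*x**2 + 4*x*y - 2*y**2 + y - 2, f_y(x, y) = 2*x**2 - 4*x*y + x - 3*y**2 + 2*y + 2.
  f_x(P) = -4, f_y(P) = -12 (gradient nonzero, so P is smooth).
Step 3: tangent line at P: -4·(x − 2) + -12·(y − 2) = 0.
Expanding: -4*x - 12*y + 32 = 0.


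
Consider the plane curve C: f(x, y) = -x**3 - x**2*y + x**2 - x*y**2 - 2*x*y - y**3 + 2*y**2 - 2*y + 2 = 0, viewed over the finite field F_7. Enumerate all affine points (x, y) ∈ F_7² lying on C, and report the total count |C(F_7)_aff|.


Affine F_7-points: {(0, 6), (3, 1), (4, 6), (5, 0), (5, 5), (5, 6)}; count = 6.

For each of the 49 pairs (x, y) ∈ F_7², evaluate f(x, y) mod 7. Record the zeros.
  x = 0: [0↦2, 1↦1, 2↦5, 3↦1, 4↦4, 5↦1, 6↦0]  zeros at y ∈ {6}
  x = 1: [0↦2, 1↦4, 2↦2, 3↦4, 4↦4, 5↦3, 6↦2]  zeros at y ∈ ∅
  x = 2: [0↦5, 1↦1, 2↦5, 3↦4, 4↦6, 5↦5, 6↦2]  zeros at y ∈ ∅
  x = 3: [0↦5, 1↦0, 2↦1, 3↦2, 4↦4, 5↦1, 6↦1]  zeros at y ∈ {1}
  x = 4: [0↦3, 1↦2, 2↦5, 3↦6, 4↦6, 5↦6, 6↦0]  zeros at y ∈ {6}
  x = 5: [0↦0, 1↦1, 2↦4, 3↦3, 4↦6, 5↦0, 6↦0]  zeros at y ∈ {0, 5, 6}
  x = 6: [0↦4, 1↦5, 2↦6, 3↦1, 4↦5, 5↦5, 6↦2]  zeros at y ∈ ∅
Collecting zeros: affine points = {(0, 6), (3, 1), (4, 6), (5, 0), (5, 5), (5, 6)}.
Total count |C(F_7)_aff| = 6.


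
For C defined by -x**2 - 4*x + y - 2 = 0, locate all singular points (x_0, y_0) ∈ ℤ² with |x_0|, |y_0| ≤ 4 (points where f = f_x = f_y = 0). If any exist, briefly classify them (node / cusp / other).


No singular points in the scanned grid; C is smooth there.

Compute partial derivatives:
  f_x = -2*x - 4.
  f_y = 1.
f_y = 1 is a nonzero constant, so f_y never vanishes: no point (x, y) can satisfy f = f_x = f_y = 0. In particular no (x, y) ∈ {−4, ..., 4}² is singular; the curve is smooth.


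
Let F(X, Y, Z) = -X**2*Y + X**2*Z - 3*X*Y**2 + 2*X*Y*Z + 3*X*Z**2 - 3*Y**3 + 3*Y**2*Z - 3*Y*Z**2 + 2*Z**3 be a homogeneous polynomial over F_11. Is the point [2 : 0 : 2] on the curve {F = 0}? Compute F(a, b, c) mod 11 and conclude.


F(2,0,2) ≡ 4 (mod 11); P is NOT on the curve.

Evaluate F(2, 0, 2) term-by-term (mod 11).
  -X**2*Y ↦ -1·4·0·1 = 0
  X**2*Z ↦ 1·4·1·2 = 8
  -3*X*Y**2 ↦ -3·2·0·1 = 0
  2*X*Y*Z ↦ 2·2·0·2 = 0
  3*X*Z**2 ↦ 3·2·1·4 = 24
  -3*Y**3 ↦ -3·1·0·1 = 0
  3*Y**2*Z ↦ 3·1·0·2 = 0
  -3*Y*Z**2 ↦ -3·1·0·4 = 0
  2*Z**3 ↦ 2·1·1·8 = 16
Sum: F(2, 0, 2) = (0) + (8) + (0) + (0) + (24) + (0) + (0) + (0) + (16) = 48.
Reducing mod 11: 48 ≡ 4 (mod 11).
Since F(a, b, c) ≡ 4 ≠ 0 (mod 11), P does NOT lie on the curve.


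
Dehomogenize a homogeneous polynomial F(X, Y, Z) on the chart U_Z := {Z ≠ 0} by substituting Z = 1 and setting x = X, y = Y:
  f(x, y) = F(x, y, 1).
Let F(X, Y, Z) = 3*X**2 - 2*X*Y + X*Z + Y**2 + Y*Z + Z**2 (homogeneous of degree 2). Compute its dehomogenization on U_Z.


f(x, y) = 3*x**2 - 2*x*y + x + y**2 + y + 1

On U_Z we set Z = 1. Each monomial c·X^i·Y^j·Z^k in F becomes c·x^i·y^j·1^k = c·x^i·y^j.
Substituting Z = 1: F(X, Y, 1) = 3*x**2 - 2*x*y + x + y**2 + y + 1.
Note: deg(f) ≤ deg(F) = 2; strict inequality happens when F is divisible by Z (lost terms).


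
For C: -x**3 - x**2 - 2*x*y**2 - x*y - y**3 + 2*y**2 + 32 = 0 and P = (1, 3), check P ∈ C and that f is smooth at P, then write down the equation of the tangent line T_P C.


Tangent line at P: -26*x - 28*y + 110 = 0.

Step 1: f(1, 3) = 0, so P lies on C.
Step 2: partial derivatives
  f_x(x, y) = -3*x**2 - 2*x - 2*y**2 - y, f_y(x, y) = -4*x*y - x - 3*y**2 + 4*y.
  f_x(P) = -26, f_y(P) = -28 (gradient nonzero, so P is smooth).
Step 3: tangent line at P: -26·(x − 1) + -28·(y − 3) = 0.
Expanding: -26*x - 28*y + 110 = 0.


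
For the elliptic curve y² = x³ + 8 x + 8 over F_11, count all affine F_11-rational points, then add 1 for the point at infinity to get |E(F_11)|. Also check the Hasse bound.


Affine points = {(3, 2), (3, 9), (4, 4), (4, 7), (7, 0), (8, 1), (8, 10)}; affine count = 7; |E(F_11)| = 8.

Discriminant check: Δ ∝ 4a³ + 27b² = 4·8³ + 27·8² = 4·512 + 27·64 ≡ 3 (mod 11). Nonzero ⇒ E is nonsingular.
For each x ∈ F_11, compute rhs = x³ + 8·x + 8 mod 11, then count y ∈ F_11 with y² ≡ rhs.
  x = 0: rhs = 8, matching y values: none (0 points).
  x = 1: rhs = 6, matching y values: none (0 points).
  x = 2: rhs = 10, matching y values: none (0 points).
  x = 3: rhs = 4, matching y values: 2, 9 (2 points).
  x = 4: rhs = 5, matching y values: 4, 7 (2 points).
  x = 5: rhs = 8, matching y values: none (0 points).
  x = 6: rhs = 8, matching y values: none (0 points).
  x = 7: rhs = 0, matching y values: 0 (1 points).
  x = 8: rhs = 1, matching y values: 1, 10 (2 points).
  x = 9: rhs = 6, matching y values: none (0 points).
  x = 10: rhs = 10, matching y values: none (0 points).
Total affine count: 7.
Full point count |E(F_11)| = 7 + 1 = 8.
Hasse bound: |8 − (11+1)| = |-4| = 4 ≤ 2√11 ≈ 6.6332 ✓.


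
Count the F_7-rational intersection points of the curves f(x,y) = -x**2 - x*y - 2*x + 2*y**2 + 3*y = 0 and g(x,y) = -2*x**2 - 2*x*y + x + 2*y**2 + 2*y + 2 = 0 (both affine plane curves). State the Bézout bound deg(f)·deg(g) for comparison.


Common zeros: {(0, 2), (2, 6), (5, 1)}; count = 3; Bézout bound = 4.

deg(f) = 2, deg(g) = 2, so Bézout bound = 4.
Scan x ∈ F_7. For each x, list the y ∈ F_7 with f(x, y) ≡ 0 and those with g(x, y) ≡ 0 (mod 7); the common zeros in that column are the intersection.
  x = 0: f ≡ 0 at y ∈ {0, 2}; g ≡ 0 at y ∈ {2, 4}; common: {2}.
  x = 1: f ≡ 0 at y ∈ {3}; g ≡ 0 at y ∈ ∅; common: ∅.
  x = 2: f ≡ 0 at y ∈ {4, 6}; g ≡ 0 at y ∈ {2, 6}; common: {6}.
  x = 3: f ≡ 0 at y ∈ {2, 5}; g ≡ 0 at y ∈ {3, 6}; common: ∅.
  x = 4: f ≡ 0 at y ∈ {5, 6}; g ≡ 0 at y ∈ ∅; common: ∅.
  x = 5: f ≡ 0 at y ∈ {0, 1}; g ≡ 0 at y ∈ {1, 3}; common: {1}.
  x = 6: f ≡ 0 at y ∈ {1, 4}; g ≡ 0 at y ∈ ∅; common: ∅.
Collecting: common zeros = {(0, 2), (2, 6), (5, 1)}, so the count is 3.
Comparison with the Bézout bound: 3 ≤ 4 = deg(f)·deg(g), as expected for curves with no common component (the affine F_7-count falls short of the bound because intersections may lie at infinity, over extension fields, or carry multiplicity).


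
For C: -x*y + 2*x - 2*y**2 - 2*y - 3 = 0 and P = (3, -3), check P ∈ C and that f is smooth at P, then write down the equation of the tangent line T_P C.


Tangent line at P: 5*x + 7*y + 6 = 0.

Step 1: f(3, -3) = 0, so P lies on C.
Step 2: partial derivatives
  f_x(x, y) = 2 - y, f_y(x, y) = -x - 4*y - 2.
  f_x(P) = 5, f_y(P) = 7 (gradient nonzero, so P is smooth).
Step 3: tangent line at P: 5·(x − 3) + 7·(y − -3) = 0.
Expanding: 5*x + 7*y + 6 = 0.


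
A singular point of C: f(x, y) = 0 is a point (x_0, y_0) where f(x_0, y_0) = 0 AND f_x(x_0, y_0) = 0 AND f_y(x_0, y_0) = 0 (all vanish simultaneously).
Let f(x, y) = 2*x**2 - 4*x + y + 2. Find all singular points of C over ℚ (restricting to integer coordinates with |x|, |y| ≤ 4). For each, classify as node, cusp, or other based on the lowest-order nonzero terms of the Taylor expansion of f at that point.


No singular points in the scanned grid; C is smooth there.

Compute partial derivatives:
  f_x = 4*x - 4.
  f_y = 1.
f_y = 1 is a nonzero constant, so f_y never vanishes: no point (x, y) can satisfy f = f_x = f_y = 0. In particular no (x, y) ∈ {−4, ..., 4}² is singular; the curve is smooth.


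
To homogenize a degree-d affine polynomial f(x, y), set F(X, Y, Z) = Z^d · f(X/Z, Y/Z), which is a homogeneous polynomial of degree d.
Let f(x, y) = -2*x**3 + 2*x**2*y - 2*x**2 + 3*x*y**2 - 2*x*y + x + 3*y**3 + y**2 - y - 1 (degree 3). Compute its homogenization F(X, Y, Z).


F(X, Y, Z) = -2*X**3 + 2*X**2*Y - 2*X**2*Z + 3*X*Y**2 - 2*X*Y*Z + X*Z**2 + 3*Y**3 + Y**2*Z - Y*Z**2 - Z**3

deg(f) = 3.
Substitute x = X/Z, y = Y/Z into f, then multiply by Z^3.
  monomial -2·x^3·y^0 ↦ -2·X^3·Y^0·Z^0.
  monomial 2·x^2·y^1 ↦ 2·X^2·Y^1·Z^0.
  monomial -2·x^2·y^0 ↦ -2·X^2·Y^0·Z^1.
  monomial 3·x^1·y^2 ↦ 3·X^1·Y^2·Z^0.
  monomial -2·x^1·y^1 ↦ -2·X^1·Y^1·Z^1.
  monomial 1·x^1·y^0 ↦ 1·X^1·Y^0·Z^2.
  monomial 3·x^0·y^3 ↦ 3·X^0·Y^3·Z^0.
  monomial 1·x^0·y^2 ↦ 1·X^0·Y^2·Z^1.
  monomial -1·x^0·y^1 ↦ -1·X^0·Y^1·Z^2.
  monomial -1·x^0·y^0 ↦ -1·X^0·Y^0·Z^3.
Collecting: F(X, Y, Z) = -2*X**3 + 2*X**2*Y - 2*X**2*Z + 3*X*Y**2 - 2*X*Y*Z + X*Z**2 + 3*Y**3 + Y**2*Z - Y*Z**2 - Z**3.


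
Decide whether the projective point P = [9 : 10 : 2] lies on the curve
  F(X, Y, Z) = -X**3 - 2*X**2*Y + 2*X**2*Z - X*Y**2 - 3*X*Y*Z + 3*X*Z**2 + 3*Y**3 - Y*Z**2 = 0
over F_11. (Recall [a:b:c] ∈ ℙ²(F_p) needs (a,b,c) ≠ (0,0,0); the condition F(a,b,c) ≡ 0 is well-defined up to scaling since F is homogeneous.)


F(9,10,2) ≡ 10 (mod 11); P is NOT on the curve.

Evaluate F(9, 10, 2) term-by-term (mod 11).
  -X**3 ↦ -1·729·1·1 = -729
  -2*X**2*Y ↦ -2·81·10·1 = -1620
  2*X**2*Z ↦ 2·81·1·2 = 324
  -X*Y**2 ↦ -1·9·100·1 = -900
  -3*X*Y*Z ↦ -3·9·10·2 = -540
  3*X*Z**2 ↦ 3·9·1·4 = 108
  3*Y**3 ↦ 3·1·1000·1 = 3000
  -Y*Z**2 ↦ -1·1·10·4 = -40
Sum: F(9, 10, 2) = (-729) + (-1620) + (324) + (-900) + (-540) + (108) + (3000) + (-40) = -397.
Reducing mod 11: -397 ≡ 10 (mod 11).
Since F(a, b, c) ≡ 10 ≠ 0 (mod 11), P does NOT lie on the curve.


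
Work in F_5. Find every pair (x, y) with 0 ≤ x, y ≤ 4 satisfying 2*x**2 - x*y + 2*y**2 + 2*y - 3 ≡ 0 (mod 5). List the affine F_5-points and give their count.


Affine F_5-points: {(1, 3), (1, 4), (2, 0), (3, 0), (3, 3)}; count = 5.

For each of the 25 pairs (x, y) ∈ F_5², evaluate f(x, y) mod 5. Record the zeros.
  x = 0: [0↦2, 1↦1, 2↦4, 3↦1, 4↦2]  zeros at y ∈ ∅
  x = 1: [0↦4, 1↦2, 2↦4, 3↦0, 4↦0]  zeros at y ∈ {3, 4}
  x = 2: [0↦0, 1↦2, 2↦3, 3↦3, 4↦2]  zeros at y ∈ {0}
  x = 3: [0↦0, 1↦1, 2↦1, 3↦0, 4↦3]  zeros at y ∈ {0, 3}
  x = 4: [0↦4, 1↦4, 2↦3, 3↦1, 4↦3]  zeros at y ∈ ∅
Collecting zeros: affine points = {(1, 3), (1, 4), (2, 0), (3, 0), (3, 3)}.
Total count |C(F_5)_aff| = 5.


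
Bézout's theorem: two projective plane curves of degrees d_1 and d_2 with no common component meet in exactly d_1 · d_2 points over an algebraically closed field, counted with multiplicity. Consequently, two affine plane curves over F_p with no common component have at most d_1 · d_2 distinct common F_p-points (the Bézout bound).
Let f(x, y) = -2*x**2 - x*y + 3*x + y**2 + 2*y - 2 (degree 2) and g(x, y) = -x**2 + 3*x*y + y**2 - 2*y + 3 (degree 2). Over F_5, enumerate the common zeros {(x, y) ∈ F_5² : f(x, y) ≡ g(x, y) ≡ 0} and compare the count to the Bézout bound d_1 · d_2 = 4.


Common zeros: {(2, 3)}; count = 1; Bézout bound = 4.

deg(f) = 2, deg(g) = 2, so Bézout bound = 4.
Scan x ∈ F_5. For each x, list the y ∈ F_5 with f(x, y) ≡ 0 and those with g(x, y) ≡ 0 (mod 5); the common zeros in that column are the intersection.
  x = 0: f ≡ 0 at y ∈ ∅; g ≡ 0 at y ∈ ∅; common: ∅.
  x = 1: f ≡ 0 at y ∈ {2}; g ≡ 0 at y ∈ ∅; common: ∅.
  x = 2: f ≡ 0 at y ∈ {2, 3}; g ≡ 0 at y ∈ {3}; common: {3}.
  x = 3: f ≡ 0 at y ∈ {3}; g ≡ 0 at y ∈ ∅; common: ∅.
  x = 4: f ≡ 0 at y ∈ ∅; g ≡ 0 at y ∈ ∅; common: ∅.
Collecting: common zeros = {(2, 3)}, so the count is 1.
Comparison with the Bézout bound: 1 ≤ 4 = deg(f)·deg(g), as expected for curves with no common component (the affine F_5-count falls short of the bound because intersections may lie at infinity, over extension fields, or carry multiplicity).


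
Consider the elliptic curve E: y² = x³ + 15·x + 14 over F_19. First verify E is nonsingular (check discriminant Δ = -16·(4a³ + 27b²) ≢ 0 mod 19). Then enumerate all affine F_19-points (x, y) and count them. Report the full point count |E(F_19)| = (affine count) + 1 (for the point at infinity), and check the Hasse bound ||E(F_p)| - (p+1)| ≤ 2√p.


Affine points = {(1, 7), (1, 12), (4, 9), (4, 10), (5, 9), (5, 10), (6, 4), (6, 15), (7, 5), (7, 14), (8, 0), (9, 2), (9, 17), (10, 9), (10, 10), (11, 3), (11, 16), (14, 2), (14, 17), (15, 2), (15, 17), (18, 6), (18, 13)}; affine count = 23; |E(F_19)| = 24.

Discriminant check: Δ ∝ 4a³ + 27b² = 4·15³ + 27·14² = 4·3375 + 27·196 ≡ 1 (mod 19). Nonzero ⇒ E is nonsingular.
For each x ∈ F_19, compute rhs = x³ + 15·x + 14 mod 19, then count y ∈ F_19 with y² ≡ rhs.
  x = 0: rhs = 14, matching y values: none (0 points).
  x = 1: rhs = 11, matching y values: 7, 12 (2 points).
  x = 2: rhs = 14, matching y values: none (0 points).
  x = 3: rhs = 10, matching y values: none (0 points).
  x = 4: rhs = 5, matching y values: 9, 10 (2 points).
  x = 5: rhs = 5, matching y values: 9, 10 (2 points).
  x = 6: rhs = 16, matching y values: 4, 15 (2 points).
  x = 7: rhs = 6, matching y values: 5, 14 (2 points).
  x = 8: rhs = 0, matching y values: 0 (1 points).
  x = 9: rhs = 4, matching y values: 2, 17 (2 points).
  x = 10: rhs = 5, matching y values: 9, 10 (2 points).
  x = 11: rhs = 9, matching y values: 3, 16 (2 points).
  x = 12: rhs = 3, matching y values: none (0 points).
  x = 13: rhs = 12, matching y values: none (0 points).
  x = 14: rhs = 4, matching y values: 2, 17 (2 points).
  x = 15: rhs = 4, matching y values: 2, 17 (2 points).
  x = 16: rhs = 18, matching y values: none (0 points).
  x = 17: rhs = 14, matching y values: none (0 points).
  x = 18: rhs = 17, matching y values: 6, 13 (2 points).
Total affine count: 23.
Full point count |E(F_19)| = 23 + 1 = 24.
Hasse bound: |24 − (19+1)| = |4| = 4 ≤ 2√19 ≈ 8.7178 ✓.


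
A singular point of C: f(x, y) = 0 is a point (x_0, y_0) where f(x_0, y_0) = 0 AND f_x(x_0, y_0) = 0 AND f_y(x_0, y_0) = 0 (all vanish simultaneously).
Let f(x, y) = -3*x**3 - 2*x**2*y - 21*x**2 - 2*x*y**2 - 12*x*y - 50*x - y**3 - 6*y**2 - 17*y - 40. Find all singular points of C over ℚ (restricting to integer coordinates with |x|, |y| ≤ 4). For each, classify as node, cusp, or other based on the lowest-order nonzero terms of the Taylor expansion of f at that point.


Singular points: {(-2, -1)}; classification: node.

Compute partial derivatives:
  f_x = -9*x**2 - 4*x*y - 42*x - 2*y**2 - 12*y - 50.
  f_y = -2*x**2 - 4*x*y - 12*x - 3*y**2 - 12*y - 17.
Scan x_0 ∈ {−4, ..., 4}. For each x_0, f_y(x_0, y) is a polynomial in y; find its integer roots y ∈ {−4, ..., 4}, then test f_x and f at those candidates.
  x = -4: f_y(-4, y) = -3*y**2 + 4*y - 1; vanishes at y ∈ {1}. (-4, 1): f_x = -24 ≠ 0.
  x = -3: f_y(-3, y) = 1 - 3*y**2; no integer root y with |y| ≤ 4.
  x = -2: f_y(-2, y) = -3*y**2 - 4*y - 1; vanishes at y ∈ {-1}. (-2, -1): f_x = 0, f = 0 — SINGULAR.
  x = -1: f_y(-1, y) = -3*y**2 - 8*y - 7; no integer root y with |y| ≤ 4.
  x = 0: f_y(0, y) = -3*y**2 - 12*y - 17; no integer root y with |y| ≤ 4.
  x = 1: f_y(1, y) = -3*y**2 - 16*y - 31; no integer root y with |y| ≤ 4.
  x = 2: f_y(2, y) = -3*y**2 - 20*y - 49; no integer root y with |y| ≤ 4.
  x = 3: f_y(3, y) = -3*y**2 - 24*y - 71; no integer root y with |y| ≤ 4.
  x = 4: f_y(4, y) = -3*y**2 - 28*y - 97; no integer root y with |y| ≤ 4.
Only singular point on the grid: (-2, -1).
Classify: substitute x = -2 + u, y = -1 + v and expand: f = -3*u**3 - 2*u**2*v - u**2 - 2*u*v**2 - v**3 + v**2.
No constant or linear terms (consistent with a singular point). Quadratic part: -u**2 + v**2. Cubic part: -3*u**3 - 2*u**2*v - 2*u*v**2 - v**3.
The quadratic part v**2 - u**2 = (v − u)(v + u) splits into two distinct linear factors, so there are two distinct tangent lines y − -1 = ±(x − -2) — this is a node (ordinary double point).
Classification: node.


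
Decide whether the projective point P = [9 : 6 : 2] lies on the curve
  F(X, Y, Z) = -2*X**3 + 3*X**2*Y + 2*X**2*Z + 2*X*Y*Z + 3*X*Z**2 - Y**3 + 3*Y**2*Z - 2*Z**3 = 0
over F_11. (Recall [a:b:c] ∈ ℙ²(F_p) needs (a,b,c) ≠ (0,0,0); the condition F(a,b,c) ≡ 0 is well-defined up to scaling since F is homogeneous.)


F(9,6,2) ≡ 5 (mod 11); P is NOT on the curve.

Evaluate F(9, 6, 2) term-by-term (mod 11).
  -2*X**3 ↦ -2·729·1·1 = -1458
  3*X**2*Y ↦ 3·81·6·1 = 1458
  2*X**2*Z ↦ 2·81·1·2 = 324
  2*X*Y*Z ↦ 2·9·6·2 = 216
  3*X*Z**2 ↦ 3·9·1·4 = 108
  -Y**3 ↦ -1·1·216·1 = -216
  3*Y**2*Z ↦ 3·1·36·2 = 216
  -2*Z**3 ↦ -2·1·1·8 = -16
Sum: F(9, 6, 2) = (-1458) + (1458) + (324) + (216) + (108) + (-216) + (216) + (-16) = 632.
Reducing mod 11: 632 ≡ 5 (mod 11).
Since F(a, b, c) ≡ 5 ≠ 0 (mod 11), P does NOT lie on the curve.


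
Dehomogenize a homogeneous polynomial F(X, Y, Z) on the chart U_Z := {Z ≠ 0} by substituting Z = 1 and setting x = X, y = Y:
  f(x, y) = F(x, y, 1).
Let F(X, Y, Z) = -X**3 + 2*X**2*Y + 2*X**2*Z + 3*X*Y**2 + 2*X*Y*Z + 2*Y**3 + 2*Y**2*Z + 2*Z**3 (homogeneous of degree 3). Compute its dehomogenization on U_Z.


f(x, y) = -x**3 + 2*x**2*y + 2*x**2 + 3*x*y**2 + 2*x*y + 2*y**3 + 2*y**2 + 2

On U_Z we set Z = 1. Each monomial c·X^i·Y^j·Z^k in F becomes c·x^i·y^j·1^k = c·x^i·y^j.
Substituting Z = 1: F(X, Y, 1) = -x**3 + 2*x**2*y + 2*x**2 + 3*x*y**2 + 2*x*y + 2*y**3 + 2*y**2 + 2.
Note: deg(f) ≤ deg(F) = 3; strict inequality happens when F is divisible by Z (lost terms).


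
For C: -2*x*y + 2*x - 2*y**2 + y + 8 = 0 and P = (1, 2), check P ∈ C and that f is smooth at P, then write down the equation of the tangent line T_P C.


Tangent line at P: -2*x - 9*y + 20 = 0.

Step 1: f(1, 2) = 0, so P lies on C.
Step 2: partial derivatives
  f_x(x, y) = 2 - 2*y, f_y(x, y) = -2*x - 4*y + 1.
  f_x(P) = -2, f_y(P) = -9 (gradient nonzero, so P is smooth).
Step 3: tangent line at P: -2·(x − 1) + -9·(y − 2) = 0.
Expanding: -2*x - 9*y + 20 = 0.


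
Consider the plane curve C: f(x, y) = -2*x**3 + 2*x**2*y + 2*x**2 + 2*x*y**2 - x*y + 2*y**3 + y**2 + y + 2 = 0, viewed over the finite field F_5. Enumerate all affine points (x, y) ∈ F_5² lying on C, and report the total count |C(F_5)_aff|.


Affine F_5-points: {(0, 4), (2, 4), (3, 4)}; count = 3.

For each of the 25 pairs (x, y) ∈ F_5², evaluate f(x, y) mod 5. Record the zeros.
  x = 0: [0↦2, 1↦1, 2↦4, 3↦3, 4↦0]  zeros at y ∈ {4}
  x = 1: [0↦2, 1↦4, 2↦4, 3↦4, 4↦1]  zeros at y ∈ ∅
  x = 2: [0↦4, 1↦3, 2↦4, 3↦4, 4↦0]  zeros at y ∈ {4}
  x = 3: [0↦1, 1↦1, 2↦2, 3↦1, 4↦0]  zeros at y ∈ {4}
  x = 4: [0↦1, 1↦1, 2↦1, 3↦3, 4↦4]  zeros at y ∈ ∅
Collecting zeros: affine points = {(0, 4), (2, 4), (3, 4)}.
Total count |C(F_5)_aff| = 3.


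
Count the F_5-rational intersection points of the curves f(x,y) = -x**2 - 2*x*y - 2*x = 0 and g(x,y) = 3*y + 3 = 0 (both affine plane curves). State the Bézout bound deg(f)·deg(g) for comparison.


Common zeros: {(0, 4)}; count = 1; Bézout bound = 2.

deg(f) = 2, deg(g) = 1, so Bézout bound = 2.
Scan x ∈ F_5. For each x, list the y ∈ F_5 with f(x, y) ≡ 0 and those with g(x, y) ≡ 0 (mod 5); the common zeros in that column are the intersection.
  x = 0: f ≡ 0 at y ∈ {0, 1, 2, 3, 4}; g ≡ 0 at y ∈ {4}; common: {4}.
  x = 1: f ≡ 0 at y ∈ {1}; g ≡ 0 at y ∈ {4}; common: ∅.
  x = 2: f ≡ 0 at y ∈ {3}; g ≡ 0 at y ∈ {4}; common: ∅.
  x = 3: f ≡ 0 at y ∈ {0}; g ≡ 0 at y ∈ {4}; common: ∅.
  x = 4: f ≡ 0 at y ∈ {2}; g ≡ 0 at y ∈ {4}; common: ∅.
Collecting: common zeros = {(0, 4)}, so the count is 1.
Comparison with the Bézout bound: 1 ≤ 2 = deg(f)·deg(g), as expected for curves with no common component (the affine F_5-count falls short of the bound because intersections may lie at infinity, over extension fields, or carry multiplicity).


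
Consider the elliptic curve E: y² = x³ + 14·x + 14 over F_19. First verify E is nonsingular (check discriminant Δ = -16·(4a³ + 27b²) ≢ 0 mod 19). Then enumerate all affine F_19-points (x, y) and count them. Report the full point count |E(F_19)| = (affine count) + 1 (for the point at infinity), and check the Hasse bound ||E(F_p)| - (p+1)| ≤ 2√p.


Affine points = {(3, 8), (3, 11), (4, 1), (4, 18), (5, 0), (8, 7), (8, 12), (11, 6), (11, 13), (14, 3), (14, 16), (17, 4), (17, 15)}; affine count = 13; |E(F_19)| = 14.

Discriminant check: Δ ∝ 4a³ + 27b² = 4·14³ + 27·14² = 4·2744 + 27·196 ≡ 4 (mod 19). Nonzero ⇒ E is nonsingular.
For each x ∈ F_19, compute rhs = x³ + 14·x + 14 mod 19, then count y ∈ F_19 with y² ≡ rhs.
  x = 0: rhs = 14, matching y values: none (0 points).
  x = 1: rhs = 10, matching y values: none (0 points).
  x = 2: rhs = 12, matching y values: none (0 points).
  x = 3: rhs = 7, matching y values: 8, 11 (2 points).
  x = 4: rhs = 1, matching y values: 1, 18 (2 points).
  x = 5: rhs = 0, matching y values: 0 (1 points).
  x = 6: rhs = 10, matching y values: none (0 points).
  x = 7: rhs = 18, matching y values: none (0 points).
  x = 8: rhs = 11, matching y values: 7, 12 (2 points).
  x = 9: rhs = 14, matching y values: none (0 points).
  x = 10: rhs = 14, matching y values: none (0 points).
  x = 11: rhs = 17, matching y values: 6, 13 (2 points).
  x = 12: rhs = 10, matching y values: none (0 points).
  x = 13: rhs = 18, matching y values: none (0 points).
  x = 14: rhs = 9, matching y values: 3, 16 (2 points).
  x = 15: rhs = 8, matching y values: none (0 points).
  x = 16: rhs = 2, matching y values: none (0 points).
  x = 17: rhs = 16, matching y values: 4, 15 (2 points).
  x = 18: rhs = 18, matching y values: none (0 points).
Total affine count: 13.
Full point count |E(F_19)| = 13 + 1 = 14.
Hasse bound: |14 − (19+1)| = |-6| = 6 ≤ 2√19 ≈ 8.7178 ✓.


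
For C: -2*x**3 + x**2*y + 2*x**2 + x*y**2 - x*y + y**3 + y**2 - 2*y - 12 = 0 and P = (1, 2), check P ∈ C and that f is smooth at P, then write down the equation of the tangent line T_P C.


Tangent line at P: 4*x + 18*y - 40 = 0.

Step 1: f(1, 2) = 0, so P lies on C.
Step 2: partial derivatives
  f_x(x, y) = -6*x**2 + 2*x*y + 4*x + y**2 - y, f_y(x, y) = x**2 + 2*x*y - x + 3*y**2 + 2*y - 2.
  f_x(P) = 4, f_y(P) = 18 (gradient nonzero, so P is smooth).
Step 3: tangent line at P: 4·(x − 1) + 18·(y − 2) = 0.
Expanding: 4*x + 18*y - 40 = 0.


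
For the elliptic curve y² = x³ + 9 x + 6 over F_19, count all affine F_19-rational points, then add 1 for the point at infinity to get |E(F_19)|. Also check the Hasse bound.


Affine points = {(0, 5), (0, 14), (1, 4), (1, 15), (4, 7), (4, 12), (5, 9), (5, 10), (8, 1), (8, 18), (11, 7), (11, 12), (14, 8), (14, 11), (15, 1), (15, 18), (16, 3), (16, 16)}; affine count = 18; |E(F_19)| = 19.

Discriminant check: Δ ∝ 4a³ + 27b² = 4·9³ + 27·6² = 4·729 + 27·36 ≡ 12 (mod 19). Nonzero ⇒ E is nonsingular.
For each x ∈ F_19, compute rhs = x³ + 9·x + 6 mod 19, then count y ∈ F_19 with y² ≡ rhs.
  x = 0: rhs = 6, matching y values: 5, 14 (2 points).
  x = 1: rhs = 16, matching y values: 4, 15 (2 points).
  x = 2: rhs = 13, matching y values: none (0 points).
  x = 3: rhs = 3, matching y values: none (0 points).
  x = 4: rhs = 11, matching y values: 7, 12 (2 points).
  x = 5: rhs = 5, matching y values: 9, 10 (2 points).
  x = 6: rhs = 10, matching y values: none (0 points).
  x = 7: rhs = 13, matching y values: none (0 points).
  x = 8: rhs = 1, matching y values: 1, 18 (2 points).
  x = 9: rhs = 18, matching y values: none (0 points).
  x = 10: rhs = 13, matching y values: none (0 points).
  x = 11: rhs = 11, matching y values: 7, 12 (2 points).
  x = 12: rhs = 18, matching y values: none (0 points).
  x = 13: rhs = 2, matching y values: none (0 points).
  x = 14: rhs = 7, matching y values: 8, 11 (2 points).
  x = 15: rhs = 1, matching y values: 1, 18 (2 points).
  x = 16: rhs = 9, matching y values: 3, 16 (2 points).
  x = 17: rhs = 18, matching y values: none (0 points).
  x = 18: rhs = 15, matching y values: none (0 points).
Total affine count: 18.
Full point count |E(F_19)| = 18 + 1 = 19.
Hasse bound: |19 − (19+1)| = |-1| = 1 ≤ 2√19 ≈ 8.7178 ✓.


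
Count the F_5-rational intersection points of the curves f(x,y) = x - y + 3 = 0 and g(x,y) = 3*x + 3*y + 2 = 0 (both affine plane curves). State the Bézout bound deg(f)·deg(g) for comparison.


Common zeros: {(4, 2)}; count = 1; Bézout bound = 1.

deg(f) = 1, deg(g) = 1, so Bézout bound = 1.
Scan x ∈ F_5. For each x, list the y ∈ F_5 with f(x, y) ≡ 0 and those with g(x, y) ≡ 0 (mod 5); the common zeros in that column are the intersection.
  x = 0: f ≡ 0 at y ∈ {3}; g ≡ 0 at y ∈ {1}; common: ∅.
  x = 1: f ≡ 0 at y ∈ {4}; g ≡ 0 at y ∈ {0}; common: ∅.
  x = 2: f ≡ 0 at y ∈ {0}; g ≡ 0 at y ∈ {4}; common: ∅.
  x = 3: f ≡ 0 at y ∈ {1}; g ≡ 0 at y ∈ {3}; common: ∅.
  x = 4: f ≡ 0 at y ∈ {2}; g ≡ 0 at y ∈ {2}; common: {2}.
Collecting: common zeros = {(4, 2)}, so the count is 1.
Comparison with the Bézout bound: 1 ≤ 1 = deg(f)·deg(g), as expected for curves with no common component (the bound is attained).


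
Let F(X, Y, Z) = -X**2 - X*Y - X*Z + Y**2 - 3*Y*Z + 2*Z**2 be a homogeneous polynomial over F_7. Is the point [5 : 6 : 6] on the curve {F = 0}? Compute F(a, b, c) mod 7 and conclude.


F(5,6,6) ≡ 6 (mod 7); P is NOT on the curve.

Evaluate F(5, 6, 6) term-by-term (mod 7).
  -X**2 ↦ -1·25·1·1 = -25
  -X*Y ↦ -1·5·6·1 = -30
  -X*Z ↦ -1·5·1·6 = -30
  Y**2 ↦ 1·1·36·1 = 36
  -3*Y*Z ↦ -3·1·6·6 = -108
  2*Z**2 ↦ 2·1·1·36 = 72
Sum: F(5, 6, 6) = (-25) + (-30) + (-30) + (36) + (-108) + (72) = -85.
Reducing mod 7: -85 ≡ 6 (mod 7).
Since F(a, b, c) ≡ 6 ≠ 0 (mod 7), P does NOT lie on the curve.


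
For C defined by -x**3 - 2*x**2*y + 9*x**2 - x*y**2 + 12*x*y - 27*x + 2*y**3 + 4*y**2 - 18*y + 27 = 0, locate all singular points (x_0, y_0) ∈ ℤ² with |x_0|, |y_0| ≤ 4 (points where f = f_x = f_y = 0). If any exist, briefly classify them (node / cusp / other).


Singular points: {(3, 0)}; classification: cusp.

Compute partial derivatives:
  f_x = -3*x**2 - 4*x*y + 18*x - y**2 + 12*y - 27.
  f_y = -2*x**2 - 2*x*y + 12*x + 6*y**2 + 8*y - 18.
Scan x_0 ∈ {−4, ..., 4}. For each x_0, f_y(x_0, y) is a polynomial in y; find its integer roots y ∈ {−4, ..., 4}, then test f_x and f at those candidates.
  x = -4: f_y(-4, y) = 6*y**2 + 16*y - 98; no integer root y with |y| ≤ 4.
  x = -3: f_y(-3, y) = 6*y**2 + 14*y - 72; no integer root y with |y| ≤ 4.
  x = -2: f_y(-2, y) = 6*y**2 + 12*y - 50; no integer root y with |y| ≤ 4.
  x = -1: f_y(-1, y) = 6*y**2 + 10*y - 32; no integer root y with |y| ≤ 4.
  x = 0: f_y(0, y) = 6*y**2 + 8*y - 18; no integer root y with |y| ≤ 4.
  x = 1: f_y(1, y) = 6*y**2 + 6*y - 8; no integer root y with |y| ≤ 4.
  x = 2: f_y(2, y) = 6*y**2 + 4*y - 2; vanishes at y ∈ {-1}. (2, -1): f_x = -8 ≠ 0.
  x = 3: f_y(3, y) = 6*y**2 + 2*y; vanishes at y ∈ {0}. (3, 0): f_x = 0, f = 0 — SINGULAR.
  x = 4: f_y(4, y) = 6*y**2 - 2; no integer root y with |y| ≤ 4.
Only singular point on the grid: (3, 0).
Classify: substitute x = 3 + u, y = 0 + v and expand: f = -u**3 - 2*u**2*v - u*v**2 + 2*v**3 + v**2.
No constant or linear terms (consistent with a singular point). Quadratic part: v**2. Cubic part: -u**3 - 2*u**2*v - u*v**2 + 2*v**3.
The quadratic part v**2 is a perfect square, so there is a single (double) tangent line v = 0, i.e. y = 0. Restricting the cubic part to that line (v = 0) leaves -u**3 ≠ 0, so f is not divisible by v and the branch is v² ≈ u**3 to lowest order — this is a cusp.
Classification: cusp.


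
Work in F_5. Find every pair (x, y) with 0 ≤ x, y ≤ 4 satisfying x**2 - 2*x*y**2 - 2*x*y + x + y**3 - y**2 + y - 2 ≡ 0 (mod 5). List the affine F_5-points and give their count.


Affine F_5-points: {(0, 4), (1, 0), (3, 0), (3, 2), (4, 4)}; count = 5.

For each of the 25 pairs (x, y) ∈ F_5², evaluate f(x, y) mod 5. Record the zeros.
  x = 0: [0↦3, 1↦4, 2↦4, 3↦4, 4↦0]  zeros at y ∈ {4}
  x = 1: [0↦0, 1↦2, 2↦4, 3↦2, 4↦2]  zeros at y ∈ {0}
  x = 2: [0↦4, 1↦2, 2↦1, 3↦2, 4↦1]  zeros at y ∈ ∅
  x = 3: [0↦0, 1↦4, 2↦0, 3↦4, 4↦2]  zeros at y ∈ {0, 2}
  x = 4: [0↦3, 1↦3, 2↦1, 3↦3, 4↦0]  zeros at y ∈ {4}
Collecting zeros: affine points = {(0, 4), (1, 0), (3, 0), (3, 2), (4, 4)}.
Total count |C(F_5)_aff| = 5.


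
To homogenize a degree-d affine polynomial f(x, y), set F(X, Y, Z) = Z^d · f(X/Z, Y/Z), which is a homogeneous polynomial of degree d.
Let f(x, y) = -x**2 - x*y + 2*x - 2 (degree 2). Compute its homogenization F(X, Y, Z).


F(X, Y, Z) = -X**2 - X*Y + 2*X*Z - 2*Z**2

deg(f) = 2.
Substitute x = X/Z, y = Y/Z into f, then multiply by Z^2.
  monomial -1·x^2·y^0 ↦ -1·X^2·Y^0·Z^0.
  monomial -1·x^1·y^1 ↦ -1·X^1·Y^1·Z^0.
  monomial 2·x^1·y^0 ↦ 2·X^1·Y^0·Z^1.
  monomial -2·x^0·y^0 ↦ -2·X^0·Y^0·Z^2.
Collecting: F(X, Y, Z) = -X**2 - X*Y + 2*X*Z - 2*Z**2.


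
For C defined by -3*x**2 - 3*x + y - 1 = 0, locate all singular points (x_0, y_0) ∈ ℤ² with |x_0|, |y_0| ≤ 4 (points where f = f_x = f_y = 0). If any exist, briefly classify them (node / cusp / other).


No singular points in the scanned grid; C is smooth there.

Compute partial derivatives:
  f_x = -6*x - 3.
  f_y = 1.
f_y = 1 is a nonzero constant, so f_y never vanishes: no point (x, y) can satisfy f = f_x = f_y = 0. In particular no (x, y) ∈ {−4, ..., 4}² is singular; the curve is smooth.


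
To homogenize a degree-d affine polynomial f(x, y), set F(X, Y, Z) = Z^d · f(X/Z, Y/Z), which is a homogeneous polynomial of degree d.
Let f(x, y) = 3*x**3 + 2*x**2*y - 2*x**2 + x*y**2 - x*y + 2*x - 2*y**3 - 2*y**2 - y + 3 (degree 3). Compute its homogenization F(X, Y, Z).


F(X, Y, Z) = 3*X**3 + 2*X**2*Y - 2*X**2*Z + X*Y**2 - X*Y*Z + 2*X*Z**2 - 2*Y**3 - 2*Y**2*Z - Y*Z**2 + 3*Z**3

deg(f) = 3.
Substitute x = X/Z, y = Y/Z into f, then multiply by Z^3.
  monomial 3·x^3·y^0 ↦ 3·X^3·Y^0·Z^0.
  monomial 2·x^2·y^1 ↦ 2·X^2·Y^1·Z^0.
  monomial -2·x^2·y^0 ↦ -2·X^2·Y^0·Z^1.
  monomial 1·x^1·y^2 ↦ 1·X^1·Y^2·Z^0.
  monomial -1·x^1·y^1 ↦ -1·X^1·Y^1·Z^1.
  monomial 2·x^1·y^0 ↦ 2·X^1·Y^0·Z^2.
  monomial -2·x^0·y^3 ↦ -2·X^0·Y^3·Z^0.
  monomial -2·x^0·y^2 ↦ -2·X^0·Y^2·Z^1.
  monomial -1·x^0·y^1 ↦ -1·X^0·Y^1·Z^2.
  monomial 3·x^0·y^0 ↦ 3·X^0·Y^0·Z^3.
Collecting: F(X, Y, Z) = 3*X**3 + 2*X**2*Y - 2*X**2*Z + X*Y**2 - X*Y*Z + 2*X*Z**2 - 2*Y**3 - 2*Y**2*Z - Y*Z**2 + 3*Z**3.


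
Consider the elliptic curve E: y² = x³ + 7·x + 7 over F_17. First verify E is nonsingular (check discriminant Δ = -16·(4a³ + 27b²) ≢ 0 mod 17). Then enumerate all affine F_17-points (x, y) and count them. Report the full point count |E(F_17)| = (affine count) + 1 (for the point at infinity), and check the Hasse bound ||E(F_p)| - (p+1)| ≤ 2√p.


Affine points = {(1, 7), (1, 10), (3, 2), (3, 15), (7, 5), (7, 12), (9, 0), (11, 2), (11, 15), (12, 0), (13, 0), (15, 6), (15, 11), (16, 4), (16, 13)}; affine count = 15; |E(F_17)| = 16.

Discriminant check: Δ ∝ 4a³ + 27b² = 4·7³ + 27·7² = 4·343 + 27·49 ≡ 9 (mod 17). Nonzero ⇒ E is nonsingular.
For each x ∈ F_17, compute rhs = x³ + 7·x + 7 mod 17, then count y ∈ F_17 with y² ≡ rhs.
  x = 0: rhs = 7, matching y values: none (0 points).
  x = 1: rhs = 15, matching y values: 7, 10 (2 points).
  x = 2: rhs = 12, matching y values: none (0 points).
  x = 3: rhs = 4, matching y values: 2, 15 (2 points).
  x = 4: rhs = 14, matching y values: none (0 points).
  x = 5: rhs = 14, matching y values: none (0 points).
  x = 6: rhs = 10, matching y values: none (0 points).
  x = 7: rhs = 8, matching y values: 5, 12 (2 points).
  x = 8: rhs = 14, matching y values: none (0 points).
  x = 9: rhs = 0, matching y values: 0 (1 points).
  x = 10: rhs = 6, matching y values: none (0 points).
  x = 11: rhs = 4, matching y values: 2, 15 (2 points).
  x = 12: rhs = 0, matching y values: 0 (1 points).
  x = 13: rhs = 0, matching y values: 0 (1 points).
  x = 14: rhs = 10, matching y values: none (0 points).
  x = 15: rhs = 2, matching y values: 6, 11 (2 points).
  x = 16: rhs = 16, matching y values: 4, 13 (2 points).
Total affine count: 15.
Full point count |E(F_17)| = 15 + 1 = 16.
Hasse bound: |16 − (17+1)| = |-2| = 2 ≤ 2√17 ≈ 8.2462 ✓.


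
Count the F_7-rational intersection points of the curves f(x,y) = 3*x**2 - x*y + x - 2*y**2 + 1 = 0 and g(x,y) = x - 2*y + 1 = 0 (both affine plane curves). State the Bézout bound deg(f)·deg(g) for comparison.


Common zeros: ∅; count = 0; Bézout bound = 2.

deg(f) = 2, deg(g) = 1, so Bézout bound = 2.
Scan x ∈ F_7. For each x, list the y ∈ F_7 with f(x, y) ≡ 0 and those with g(x, y) ≡ 0 (mod 7); the common zeros in that column are the intersection.
  x = 0: f ≡ 0 at y ∈ {2, 5}; g ≡ 0 at y ∈ {4}; common: ∅.
  x = 1: f ≡ 0 at y ∈ ∅; g ≡ 0 at y ∈ {1}; common: ∅.
  x = 2: f ≡ 0 at y ∈ ∅; g ≡ 0 at y ∈ {5}; common: ∅.
  x = 3: f ≡ 0 at y ∈ ∅; g ≡ 0 at y ∈ {2}; common: ∅.
  x = 4: f ≡ 0 at y ∈ ∅; g ≡ 0 at y ∈ {6}; common: ∅.
  x = 5: f ≡ 0 at y ∈ {2, 6}; g ≡ 0 at y ∈ {3}; common: ∅.
  x = 6: f ≡ 0 at y ∈ {5, 6}; g ≡ 0 at y ∈ {0}; common: ∅.
Collecting: common zeros = ∅, so the count is 0.
Comparison with the Bézout bound: 0 ≤ 2 = deg(f)·deg(g), as expected for curves with no common component (the affine F_7-count falls short of the bound because intersections may lie at infinity, over extension fields, or carry multiplicity).
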